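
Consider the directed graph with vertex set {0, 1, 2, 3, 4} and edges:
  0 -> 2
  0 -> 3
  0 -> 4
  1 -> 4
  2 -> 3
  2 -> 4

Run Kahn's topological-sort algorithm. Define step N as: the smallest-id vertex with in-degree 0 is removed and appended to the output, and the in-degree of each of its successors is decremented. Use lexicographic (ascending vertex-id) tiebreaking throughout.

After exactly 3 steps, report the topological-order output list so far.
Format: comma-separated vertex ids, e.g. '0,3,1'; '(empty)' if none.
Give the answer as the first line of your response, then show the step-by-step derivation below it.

0,1,2

step 1: output 0; order=[0]; indeg=(0,0,0,1,2)
step 2: output 1; order=[0,1]; indeg=(0,0,0,1,1)
step 3: output 2; order=[0,1,2]; indeg=(0,0,0,0,0)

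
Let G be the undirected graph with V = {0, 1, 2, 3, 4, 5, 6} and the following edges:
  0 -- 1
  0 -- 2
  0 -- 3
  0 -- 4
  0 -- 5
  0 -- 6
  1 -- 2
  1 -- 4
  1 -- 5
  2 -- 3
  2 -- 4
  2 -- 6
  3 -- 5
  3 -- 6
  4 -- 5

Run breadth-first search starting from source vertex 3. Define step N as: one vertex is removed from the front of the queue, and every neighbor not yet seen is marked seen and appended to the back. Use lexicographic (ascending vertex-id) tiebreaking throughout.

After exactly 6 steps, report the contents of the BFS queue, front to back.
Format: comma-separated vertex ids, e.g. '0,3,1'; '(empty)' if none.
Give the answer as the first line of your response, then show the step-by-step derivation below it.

4

step 1: dequeue 3; queue=[0,2,5,6]; order=3
step 2: dequeue 0; queue=[2,5,6,1,4]; order=3,0
step 3: dequeue 2; queue=[5,6,1,4]; order=3,0,2
step 4: dequeue 5; queue=[6,1,4]; order=3,0,2,5
step 5: dequeue 6; queue=[1,4]; order=3,0,2,5,6
step 6: dequeue 1; queue=[4]; order=3,0,2,5,6,1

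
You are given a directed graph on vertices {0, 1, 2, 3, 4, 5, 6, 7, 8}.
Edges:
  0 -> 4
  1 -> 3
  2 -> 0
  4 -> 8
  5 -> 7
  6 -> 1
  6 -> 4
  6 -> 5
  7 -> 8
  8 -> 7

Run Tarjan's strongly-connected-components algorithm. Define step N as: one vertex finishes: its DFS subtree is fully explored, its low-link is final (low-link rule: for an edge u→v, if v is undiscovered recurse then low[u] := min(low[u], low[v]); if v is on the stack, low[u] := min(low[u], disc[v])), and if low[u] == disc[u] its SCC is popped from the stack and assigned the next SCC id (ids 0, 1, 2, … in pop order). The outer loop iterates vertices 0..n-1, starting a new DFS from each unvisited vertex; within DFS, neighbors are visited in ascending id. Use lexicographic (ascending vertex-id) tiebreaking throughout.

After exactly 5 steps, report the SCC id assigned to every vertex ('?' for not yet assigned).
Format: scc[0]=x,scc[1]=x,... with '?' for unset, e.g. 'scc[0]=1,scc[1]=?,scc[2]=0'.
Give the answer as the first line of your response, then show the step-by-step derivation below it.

scc[0]=2,scc[1]=?,scc[2]=?,scc[3]=3,scc[4]=1,scc[5]=?,scc[6]=?,scc[7]=0,scc[8]=0

step 1: low=(low[0]=0,low[1]=?,low[2]=?,low[3]=?,low[4]=1,low[5]=?,low[6]=?,low[7]=2,low[8]=2); scc=(scc[0]=?,scc[1]=?,scc[2]=?,scc[3]=?,scc[4]=?,scc[5]=?,scc[6]=?,scc[7]=?,scc[8]=?)
step 2: low=(low[0]=0,low[1]=?,low[2]=?,low[3]=?,low[4]=1,low[5]=?,low[6]=?,low[7]=2,low[8]=2); scc=(scc[0]=?,scc[1]=?,scc[2]=?,scc[3]=?,scc[4]=?,scc[5]=?,scc[6]=?,scc[7]=0,scc[8]=0)
step 3: low=(low[0]=0,low[1]=?,low[2]=?,low[3]=?,low[4]=1,low[5]=?,low[6]=?,low[7]=2,low[8]=2); scc=(scc[0]=?,scc[1]=?,scc[2]=?,scc[3]=?,scc[4]=1,scc[5]=?,scc[6]=?,scc[7]=0,scc[8]=0)
step 4: low=(low[0]=0,low[1]=?,low[2]=?,low[3]=?,low[4]=1,low[5]=?,low[6]=?,low[7]=2,low[8]=2); scc=(scc[0]=2,scc[1]=?,scc[2]=?,scc[3]=?,scc[4]=1,scc[5]=?,scc[6]=?,scc[7]=0,scc[8]=0)
step 5: low=(low[0]=0,low[1]=4,low[2]=?,low[3]=5,low[4]=1,low[5]=?,low[6]=?,low[7]=2,low[8]=2); scc=(scc[0]=2,scc[1]=?,scc[2]=?,scc[3]=3,scc[4]=1,scc[5]=?,scc[6]=?,scc[7]=0,scc[8]=0)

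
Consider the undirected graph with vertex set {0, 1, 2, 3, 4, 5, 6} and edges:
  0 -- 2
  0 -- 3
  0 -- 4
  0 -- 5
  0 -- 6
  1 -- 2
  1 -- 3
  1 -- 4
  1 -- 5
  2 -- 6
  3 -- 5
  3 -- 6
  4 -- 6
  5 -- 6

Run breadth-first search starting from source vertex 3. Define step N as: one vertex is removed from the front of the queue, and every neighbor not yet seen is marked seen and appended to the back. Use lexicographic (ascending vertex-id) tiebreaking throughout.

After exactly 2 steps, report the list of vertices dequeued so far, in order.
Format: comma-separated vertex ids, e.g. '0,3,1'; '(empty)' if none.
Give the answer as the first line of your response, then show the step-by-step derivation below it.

3,0

step 1: dequeue 3; queue=[0,1,5,6]; order=3
step 2: dequeue 0; queue=[1,5,6,2,4]; order=3,0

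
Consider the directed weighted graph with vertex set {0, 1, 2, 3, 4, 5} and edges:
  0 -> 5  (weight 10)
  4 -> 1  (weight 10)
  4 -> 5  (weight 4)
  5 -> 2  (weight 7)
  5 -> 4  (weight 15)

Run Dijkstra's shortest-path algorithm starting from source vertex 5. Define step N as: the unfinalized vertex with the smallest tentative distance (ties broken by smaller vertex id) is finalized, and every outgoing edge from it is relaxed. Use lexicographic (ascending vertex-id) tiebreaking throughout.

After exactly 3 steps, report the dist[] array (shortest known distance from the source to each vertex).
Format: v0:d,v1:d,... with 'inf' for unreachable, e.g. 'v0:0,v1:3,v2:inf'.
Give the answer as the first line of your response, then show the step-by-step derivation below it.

v0:inf,v1:25,v2:7,v3:inf,v4:15,v5:0

step 1: dist = v0:inf,v1:inf,v2:7,v3:inf,v4:15,v5:0
step 2: dist = v0:inf,v1:inf,v2:7,v3:inf,v4:15,v5:0
step 3: dist = v0:inf,v1:25,v2:7,v3:inf,v4:15,v5:0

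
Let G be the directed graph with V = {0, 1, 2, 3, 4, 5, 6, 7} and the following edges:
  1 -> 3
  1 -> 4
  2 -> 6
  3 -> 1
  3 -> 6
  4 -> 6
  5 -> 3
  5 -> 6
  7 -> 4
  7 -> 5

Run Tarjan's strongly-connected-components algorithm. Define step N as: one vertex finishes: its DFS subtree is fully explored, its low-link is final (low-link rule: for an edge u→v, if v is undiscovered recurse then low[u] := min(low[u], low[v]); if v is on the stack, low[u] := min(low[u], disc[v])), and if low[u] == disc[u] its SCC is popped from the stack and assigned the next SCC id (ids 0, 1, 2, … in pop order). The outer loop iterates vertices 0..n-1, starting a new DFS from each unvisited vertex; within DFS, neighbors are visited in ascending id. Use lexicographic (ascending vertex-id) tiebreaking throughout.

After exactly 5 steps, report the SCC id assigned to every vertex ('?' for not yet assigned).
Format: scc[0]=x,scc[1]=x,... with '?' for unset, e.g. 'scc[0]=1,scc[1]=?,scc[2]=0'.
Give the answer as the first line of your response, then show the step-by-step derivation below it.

scc[0]=0,scc[1]=3,scc[2]=?,scc[3]=3,scc[4]=2,scc[5]=?,scc[6]=1,scc[7]=?

step 1: low=(low[0]=0,low[1]=?,low[2]=?,low[3]=?,low[4]=?,low[5]=?,low[6]=?,low[7]=?); scc=(scc[0]=0,scc[1]=?,scc[2]=?,scc[3]=?,scc[4]=?,scc[5]=?,scc[6]=?,scc[7]=?)
step 2: low=(low[0]=0,low[1]=1,low[2]=?,low[3]=1,low[4]=?,low[5]=?,low[6]=3,low[7]=?); scc=(scc[0]=0,scc[1]=?,scc[2]=?,scc[3]=?,scc[4]=?,scc[5]=?,scc[6]=1,scc[7]=?)
step 3: low=(low[0]=0,low[1]=1,low[2]=?,low[3]=1,low[4]=?,low[5]=?,low[6]=3,low[7]=?); scc=(scc[0]=0,scc[1]=?,scc[2]=?,scc[3]=?,scc[4]=?,scc[5]=?,scc[6]=1,scc[7]=?)
step 4: low=(low[0]=0,low[1]=1,low[2]=?,low[3]=1,low[4]=4,low[5]=?,low[6]=3,low[7]=?); scc=(scc[0]=0,scc[1]=?,scc[2]=?,scc[3]=?,scc[4]=2,scc[5]=?,scc[6]=1,scc[7]=?)
step 5: low=(low[0]=0,low[1]=1,low[2]=?,low[3]=1,low[4]=4,low[5]=?,low[6]=3,low[7]=?); scc=(scc[0]=0,scc[1]=3,scc[2]=?,scc[3]=3,scc[4]=2,scc[5]=?,scc[6]=1,scc[7]=?)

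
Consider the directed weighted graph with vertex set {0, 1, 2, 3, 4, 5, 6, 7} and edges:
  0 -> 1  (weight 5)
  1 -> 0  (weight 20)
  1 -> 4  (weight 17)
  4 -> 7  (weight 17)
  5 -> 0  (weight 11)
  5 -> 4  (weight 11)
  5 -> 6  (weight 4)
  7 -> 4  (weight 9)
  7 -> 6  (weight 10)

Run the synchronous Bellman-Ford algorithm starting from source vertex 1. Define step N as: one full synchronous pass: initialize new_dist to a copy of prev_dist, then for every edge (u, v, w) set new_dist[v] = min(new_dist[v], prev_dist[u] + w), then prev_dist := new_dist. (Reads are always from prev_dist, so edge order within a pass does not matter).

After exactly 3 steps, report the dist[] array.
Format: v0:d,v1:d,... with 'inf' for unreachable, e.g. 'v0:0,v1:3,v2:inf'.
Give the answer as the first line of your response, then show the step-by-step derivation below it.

v0:20,v1:0,v2:inf,v3:inf,v4:17,v5:inf,v6:44,v7:34

step 1: dist = v0:20,v1:0,v2:inf,v3:inf,v4:17,v5:inf,v6:inf,v7:inf
step 2: dist = v0:20,v1:0,v2:inf,v3:inf,v4:17,v5:inf,v6:inf,v7:34
step 3: dist = v0:20,v1:0,v2:inf,v3:inf,v4:17,v5:inf,v6:44,v7:34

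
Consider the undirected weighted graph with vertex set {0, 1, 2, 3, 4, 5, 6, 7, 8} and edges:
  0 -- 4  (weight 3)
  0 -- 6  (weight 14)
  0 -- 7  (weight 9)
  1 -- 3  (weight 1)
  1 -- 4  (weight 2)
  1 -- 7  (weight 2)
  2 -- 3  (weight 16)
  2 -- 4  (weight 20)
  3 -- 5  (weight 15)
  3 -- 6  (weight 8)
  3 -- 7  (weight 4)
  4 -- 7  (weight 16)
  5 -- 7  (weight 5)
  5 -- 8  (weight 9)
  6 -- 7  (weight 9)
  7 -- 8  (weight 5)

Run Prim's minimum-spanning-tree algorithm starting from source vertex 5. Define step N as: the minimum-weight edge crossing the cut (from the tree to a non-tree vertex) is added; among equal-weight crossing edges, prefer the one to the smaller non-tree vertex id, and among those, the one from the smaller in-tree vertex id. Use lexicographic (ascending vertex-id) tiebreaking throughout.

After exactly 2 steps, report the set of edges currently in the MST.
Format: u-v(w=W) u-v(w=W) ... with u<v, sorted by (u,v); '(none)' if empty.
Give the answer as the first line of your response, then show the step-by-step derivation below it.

1-7(w=2) 5-7(w=5)

step 1: add edge 5-7 (w=5); MST = {5-7(w=5)}
step 2: add edge 1-7 (w=2); MST = {1-7(w=2) 5-7(w=5)}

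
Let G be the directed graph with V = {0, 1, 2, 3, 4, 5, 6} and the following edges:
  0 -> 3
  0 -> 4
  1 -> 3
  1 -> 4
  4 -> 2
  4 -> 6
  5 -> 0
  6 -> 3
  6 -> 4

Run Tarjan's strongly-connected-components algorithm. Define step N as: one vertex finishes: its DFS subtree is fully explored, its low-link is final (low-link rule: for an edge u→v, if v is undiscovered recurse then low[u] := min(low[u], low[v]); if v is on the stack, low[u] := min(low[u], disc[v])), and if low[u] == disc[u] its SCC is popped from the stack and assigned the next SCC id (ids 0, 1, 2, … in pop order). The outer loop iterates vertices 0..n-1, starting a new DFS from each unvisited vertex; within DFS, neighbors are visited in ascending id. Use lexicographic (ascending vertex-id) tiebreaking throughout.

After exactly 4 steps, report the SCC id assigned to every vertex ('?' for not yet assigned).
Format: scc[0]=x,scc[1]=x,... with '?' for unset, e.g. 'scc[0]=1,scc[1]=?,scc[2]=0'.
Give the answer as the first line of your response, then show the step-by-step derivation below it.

scc[0]=?,scc[1]=?,scc[2]=1,scc[3]=0,scc[4]=2,scc[5]=?,scc[6]=2

step 1: low=(low[0]=0,low[1]=?,low[2]=?,low[3]=1,low[4]=?,low[5]=?,low[6]=?); scc=(scc[0]=?,scc[1]=?,scc[2]=?,scc[3]=0,scc[4]=?,scc[5]=?,scc[6]=?)
step 2: low=(low[0]=0,low[1]=?,low[2]=3,low[3]=1,low[4]=2,low[5]=?,low[6]=?); scc=(scc[0]=?,scc[1]=?,scc[2]=1,scc[3]=0,scc[4]=?,scc[5]=?,scc[6]=?)
step 3: low=(low[0]=0,low[1]=?,low[2]=3,low[3]=1,low[4]=2,low[5]=?,low[6]=2); scc=(scc[0]=?,scc[1]=?,scc[2]=1,scc[3]=0,scc[4]=?,scc[5]=?,scc[6]=?)
step 4: low=(low[0]=0,low[1]=?,low[2]=3,low[3]=1,low[4]=2,low[5]=?,low[6]=2); scc=(scc[0]=?,scc[1]=?,scc[2]=1,scc[3]=0,scc[4]=2,scc[5]=?,scc[6]=2)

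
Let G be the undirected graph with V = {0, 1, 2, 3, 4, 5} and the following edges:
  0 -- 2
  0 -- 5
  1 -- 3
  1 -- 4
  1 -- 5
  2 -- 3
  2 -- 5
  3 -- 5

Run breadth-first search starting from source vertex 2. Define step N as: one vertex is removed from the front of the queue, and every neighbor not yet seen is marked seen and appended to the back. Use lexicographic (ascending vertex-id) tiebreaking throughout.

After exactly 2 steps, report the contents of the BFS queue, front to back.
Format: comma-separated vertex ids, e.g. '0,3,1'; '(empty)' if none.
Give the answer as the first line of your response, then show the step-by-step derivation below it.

3,5

step 1: dequeue 2; queue=[0,3,5]; order=2
step 2: dequeue 0; queue=[3,5]; order=2,0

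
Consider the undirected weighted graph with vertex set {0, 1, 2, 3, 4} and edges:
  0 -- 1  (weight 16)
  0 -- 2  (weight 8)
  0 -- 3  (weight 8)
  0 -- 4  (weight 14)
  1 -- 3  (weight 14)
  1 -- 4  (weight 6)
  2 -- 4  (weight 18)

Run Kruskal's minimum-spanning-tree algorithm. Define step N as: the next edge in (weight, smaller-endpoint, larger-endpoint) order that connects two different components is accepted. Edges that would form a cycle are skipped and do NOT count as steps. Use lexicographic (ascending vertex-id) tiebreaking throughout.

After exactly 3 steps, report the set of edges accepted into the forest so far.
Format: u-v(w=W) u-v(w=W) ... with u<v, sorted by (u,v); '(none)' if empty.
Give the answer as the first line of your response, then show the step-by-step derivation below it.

0-2(w=8) 0-3(w=8) 1-4(w=6)

step 1: add edge 1-4 (w=6); MST = {1-4(w=6)}
step 2: add edge 0-2 (w=8); MST = {0-2(w=8) 1-4(w=6)}
step 3: add edge 0-3 (w=8); MST = {0-2(w=8) 0-3(w=8) 1-4(w=6)}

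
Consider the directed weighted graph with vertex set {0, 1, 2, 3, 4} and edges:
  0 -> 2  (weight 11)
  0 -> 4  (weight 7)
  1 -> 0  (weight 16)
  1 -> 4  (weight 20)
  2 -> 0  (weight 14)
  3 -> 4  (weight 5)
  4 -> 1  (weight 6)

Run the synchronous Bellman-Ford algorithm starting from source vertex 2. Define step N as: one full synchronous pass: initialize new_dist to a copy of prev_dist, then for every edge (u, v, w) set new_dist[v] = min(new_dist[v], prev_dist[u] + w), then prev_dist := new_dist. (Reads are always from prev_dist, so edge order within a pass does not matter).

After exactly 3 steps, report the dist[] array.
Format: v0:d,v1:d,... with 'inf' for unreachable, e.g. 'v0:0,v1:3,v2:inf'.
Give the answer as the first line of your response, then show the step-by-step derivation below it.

v0:14,v1:27,v2:0,v3:inf,v4:21

step 1: dist = v0:14,v1:inf,v2:0,v3:inf,v4:inf
step 2: dist = v0:14,v1:inf,v2:0,v3:inf,v4:21
step 3: dist = v0:14,v1:27,v2:0,v3:inf,v4:21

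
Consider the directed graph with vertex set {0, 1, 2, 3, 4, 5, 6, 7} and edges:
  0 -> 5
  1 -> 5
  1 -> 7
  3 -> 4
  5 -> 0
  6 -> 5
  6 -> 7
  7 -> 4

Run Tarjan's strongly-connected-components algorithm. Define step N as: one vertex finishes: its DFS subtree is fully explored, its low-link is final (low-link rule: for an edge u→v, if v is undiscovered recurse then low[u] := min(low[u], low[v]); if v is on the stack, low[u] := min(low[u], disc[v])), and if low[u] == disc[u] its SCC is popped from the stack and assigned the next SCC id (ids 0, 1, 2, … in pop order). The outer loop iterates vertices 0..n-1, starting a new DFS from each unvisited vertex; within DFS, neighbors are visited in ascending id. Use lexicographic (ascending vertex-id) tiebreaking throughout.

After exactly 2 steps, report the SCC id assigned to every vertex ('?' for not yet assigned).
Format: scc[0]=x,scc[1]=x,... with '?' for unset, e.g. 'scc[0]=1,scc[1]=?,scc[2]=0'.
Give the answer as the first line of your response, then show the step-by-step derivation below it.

scc[0]=0,scc[1]=?,scc[2]=?,scc[3]=?,scc[4]=?,scc[5]=0,scc[6]=?,scc[7]=?

step 1: low=(low[0]=0,low[1]=?,low[2]=?,low[3]=?,low[4]=?,low[5]=0,low[6]=?,low[7]=?); scc=(scc[0]=?,scc[1]=?,scc[2]=?,scc[3]=?,scc[4]=?,scc[5]=?,scc[6]=?,scc[7]=?)
step 2: low=(low[0]=0,low[1]=?,low[2]=?,low[3]=?,low[4]=?,low[5]=0,low[6]=?,low[7]=?); scc=(scc[0]=0,scc[1]=?,scc[2]=?,scc[3]=?,scc[4]=?,scc[5]=0,scc[6]=?,scc[7]=?)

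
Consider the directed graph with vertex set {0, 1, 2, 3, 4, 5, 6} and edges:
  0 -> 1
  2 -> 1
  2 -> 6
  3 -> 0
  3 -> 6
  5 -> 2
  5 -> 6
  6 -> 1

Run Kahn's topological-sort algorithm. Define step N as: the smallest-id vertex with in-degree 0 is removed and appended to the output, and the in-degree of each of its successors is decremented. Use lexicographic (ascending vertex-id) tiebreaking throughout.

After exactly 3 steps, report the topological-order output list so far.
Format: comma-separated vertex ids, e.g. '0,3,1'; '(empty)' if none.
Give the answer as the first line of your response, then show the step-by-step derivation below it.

3,0,4

step 1: output 3; order=[3]; indeg=(0,3,1,0,0,0,2)
step 2: output 0; order=[3,0]; indeg=(0,2,1,0,0,0,2)
step 3: output 4; order=[3,0,4]; indeg=(0,2,1,0,0,0,2)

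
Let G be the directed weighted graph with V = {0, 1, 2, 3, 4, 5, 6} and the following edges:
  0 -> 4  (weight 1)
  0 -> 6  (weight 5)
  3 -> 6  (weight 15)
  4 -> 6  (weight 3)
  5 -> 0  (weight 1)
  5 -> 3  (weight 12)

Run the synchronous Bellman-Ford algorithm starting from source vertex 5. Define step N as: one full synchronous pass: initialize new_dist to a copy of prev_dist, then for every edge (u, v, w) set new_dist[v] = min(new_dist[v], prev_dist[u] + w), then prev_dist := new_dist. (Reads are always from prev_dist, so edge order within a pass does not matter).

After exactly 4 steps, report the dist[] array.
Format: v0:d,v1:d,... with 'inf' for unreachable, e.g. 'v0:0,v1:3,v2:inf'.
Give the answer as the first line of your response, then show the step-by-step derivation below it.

v0:1,v1:inf,v2:inf,v3:12,v4:2,v5:0,v6:5

step 1: dist = v0:1,v1:inf,v2:inf,v3:12,v4:inf,v5:0,v6:inf
step 2: dist = v0:1,v1:inf,v2:inf,v3:12,v4:2,v5:0,v6:6
step 3: dist = v0:1,v1:inf,v2:inf,v3:12,v4:2,v5:0,v6:5
step 4: dist = v0:1,v1:inf,v2:inf,v3:12,v4:2,v5:0,v6:5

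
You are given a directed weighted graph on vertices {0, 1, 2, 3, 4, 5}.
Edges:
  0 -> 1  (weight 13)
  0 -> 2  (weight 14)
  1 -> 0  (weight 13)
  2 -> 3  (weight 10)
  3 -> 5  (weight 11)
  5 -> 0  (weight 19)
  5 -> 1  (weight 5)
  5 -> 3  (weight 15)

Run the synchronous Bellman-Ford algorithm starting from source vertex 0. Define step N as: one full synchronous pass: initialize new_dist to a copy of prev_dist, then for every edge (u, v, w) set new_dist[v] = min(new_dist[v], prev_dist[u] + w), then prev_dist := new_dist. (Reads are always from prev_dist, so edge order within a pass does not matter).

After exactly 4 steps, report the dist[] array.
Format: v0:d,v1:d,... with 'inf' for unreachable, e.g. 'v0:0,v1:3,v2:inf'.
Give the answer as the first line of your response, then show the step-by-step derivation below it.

v0:0,v1:13,v2:14,v3:24,v4:inf,v5:35

step 1: dist = v0:0,v1:13,v2:14,v3:inf,v4:inf,v5:inf
step 2: dist = v0:0,v1:13,v2:14,v3:24,v4:inf,v5:inf
step 3: dist = v0:0,v1:13,v2:14,v3:24,v4:inf,v5:35
step 4: dist = v0:0,v1:13,v2:14,v3:24,v4:inf,v5:35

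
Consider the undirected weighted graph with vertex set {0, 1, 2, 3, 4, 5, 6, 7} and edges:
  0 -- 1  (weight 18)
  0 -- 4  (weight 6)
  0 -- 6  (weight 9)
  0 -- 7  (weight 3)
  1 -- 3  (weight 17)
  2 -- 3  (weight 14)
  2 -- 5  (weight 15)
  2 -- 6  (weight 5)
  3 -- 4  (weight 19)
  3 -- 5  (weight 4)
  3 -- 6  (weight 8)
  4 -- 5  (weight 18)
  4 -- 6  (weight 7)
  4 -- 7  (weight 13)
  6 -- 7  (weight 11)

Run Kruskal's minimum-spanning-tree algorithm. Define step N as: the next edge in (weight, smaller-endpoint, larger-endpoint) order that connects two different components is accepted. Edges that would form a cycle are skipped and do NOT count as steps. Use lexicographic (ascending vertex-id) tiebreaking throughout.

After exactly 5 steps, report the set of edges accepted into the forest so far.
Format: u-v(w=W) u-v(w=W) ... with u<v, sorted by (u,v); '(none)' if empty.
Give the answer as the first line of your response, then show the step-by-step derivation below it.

0-4(w=6) 0-7(w=3) 2-6(w=5) 3-5(w=4) 4-6(w=7)

step 1: add edge 0-7 (w=3); MST = {0-7(w=3)}
step 2: add edge 3-5 (w=4); MST = {0-7(w=3) 3-5(w=4)}
step 3: add edge 2-6 (w=5); MST = {0-7(w=3) 2-6(w=5) 3-5(w=4)}
step 4: add edge 0-4 (w=6); MST = {0-4(w=6) 0-7(w=3) 2-6(w=5) 3-5(w=4)}
step 5: add edge 4-6 (w=7); MST = {0-4(w=6) 0-7(w=3) 2-6(w=5) 3-5(w=4) 4-6(w=7)}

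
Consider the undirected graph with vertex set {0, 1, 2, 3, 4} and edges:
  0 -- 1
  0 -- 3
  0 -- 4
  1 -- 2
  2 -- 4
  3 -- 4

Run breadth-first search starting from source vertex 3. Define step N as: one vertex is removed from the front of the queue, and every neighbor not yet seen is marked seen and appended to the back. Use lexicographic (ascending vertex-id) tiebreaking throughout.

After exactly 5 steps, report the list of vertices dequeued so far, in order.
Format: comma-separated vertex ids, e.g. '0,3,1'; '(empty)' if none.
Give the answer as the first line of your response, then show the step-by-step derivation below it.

3,0,4,1,2

step 1: dequeue 3; queue=[0,4]; order=3
step 2: dequeue 0; queue=[4,1]; order=3,0
step 3: dequeue 4; queue=[1,2]; order=3,0,4
step 4: dequeue 1; queue=[2]; order=3,0,4,1
step 5: dequeue 2; queue=[(empty)]; order=3,0,4,1,2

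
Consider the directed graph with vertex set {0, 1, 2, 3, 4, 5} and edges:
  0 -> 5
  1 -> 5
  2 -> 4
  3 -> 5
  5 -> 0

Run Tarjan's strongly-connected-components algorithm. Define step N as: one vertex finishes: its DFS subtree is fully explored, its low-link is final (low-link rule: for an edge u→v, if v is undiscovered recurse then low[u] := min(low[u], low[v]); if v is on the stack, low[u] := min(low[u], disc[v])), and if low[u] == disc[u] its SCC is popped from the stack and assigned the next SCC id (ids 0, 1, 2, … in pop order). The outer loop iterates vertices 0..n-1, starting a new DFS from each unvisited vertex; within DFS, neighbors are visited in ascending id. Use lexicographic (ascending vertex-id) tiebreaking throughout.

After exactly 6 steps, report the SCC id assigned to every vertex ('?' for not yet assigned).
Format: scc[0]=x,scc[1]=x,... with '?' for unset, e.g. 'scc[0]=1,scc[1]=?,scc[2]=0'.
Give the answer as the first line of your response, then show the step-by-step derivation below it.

scc[0]=0,scc[1]=1,scc[2]=3,scc[3]=4,scc[4]=2,scc[5]=0

step 1: low=(low[0]=0,low[1]=?,low[2]=?,low[3]=?,low[4]=?,low[5]=0); scc=(scc[0]=?,scc[1]=?,scc[2]=?,scc[3]=?,scc[4]=?,scc[5]=?)
step 2: low=(low[0]=0,low[1]=?,low[2]=?,low[3]=?,low[4]=?,low[5]=0); scc=(scc[0]=0,scc[1]=?,scc[2]=?,scc[3]=?,scc[4]=?,scc[5]=0)
step 3: low=(low[0]=0,low[1]=2,low[2]=?,low[3]=?,low[4]=?,low[5]=0); scc=(scc[0]=0,scc[1]=1,scc[2]=?,scc[3]=?,scc[4]=?,scc[5]=0)
step 4: low=(low[0]=0,low[1]=2,low[2]=3,low[3]=?,low[4]=4,low[5]=0); scc=(scc[0]=0,scc[1]=1,scc[2]=?,scc[3]=?,scc[4]=2,scc[5]=0)
step 5: low=(low[0]=0,low[1]=2,low[2]=3,low[3]=?,low[4]=4,low[5]=0); scc=(scc[0]=0,scc[1]=1,scc[2]=3,scc[3]=?,scc[4]=2,scc[5]=0)
step 6: low=(low[0]=0,low[1]=2,low[2]=3,low[3]=5,low[4]=4,low[5]=0); scc=(scc[0]=0,scc[1]=1,scc[2]=3,scc[3]=4,scc[4]=2,scc[5]=0)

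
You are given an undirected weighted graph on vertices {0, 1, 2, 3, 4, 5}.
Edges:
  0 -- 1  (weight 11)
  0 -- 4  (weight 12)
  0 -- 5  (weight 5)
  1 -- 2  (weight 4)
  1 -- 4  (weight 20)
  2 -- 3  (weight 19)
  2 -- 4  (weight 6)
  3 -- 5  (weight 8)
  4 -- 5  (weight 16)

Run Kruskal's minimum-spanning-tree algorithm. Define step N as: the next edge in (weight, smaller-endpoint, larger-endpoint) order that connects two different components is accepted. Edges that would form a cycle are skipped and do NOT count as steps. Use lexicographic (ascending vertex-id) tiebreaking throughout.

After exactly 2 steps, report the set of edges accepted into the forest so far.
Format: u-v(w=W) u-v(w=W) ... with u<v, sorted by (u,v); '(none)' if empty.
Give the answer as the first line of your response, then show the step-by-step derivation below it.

0-5(w=5) 1-2(w=4)

step 1: add edge 1-2 (w=4); MST = {1-2(w=4)}
step 2: add edge 0-5 (w=5); MST = {0-5(w=5) 1-2(w=4)}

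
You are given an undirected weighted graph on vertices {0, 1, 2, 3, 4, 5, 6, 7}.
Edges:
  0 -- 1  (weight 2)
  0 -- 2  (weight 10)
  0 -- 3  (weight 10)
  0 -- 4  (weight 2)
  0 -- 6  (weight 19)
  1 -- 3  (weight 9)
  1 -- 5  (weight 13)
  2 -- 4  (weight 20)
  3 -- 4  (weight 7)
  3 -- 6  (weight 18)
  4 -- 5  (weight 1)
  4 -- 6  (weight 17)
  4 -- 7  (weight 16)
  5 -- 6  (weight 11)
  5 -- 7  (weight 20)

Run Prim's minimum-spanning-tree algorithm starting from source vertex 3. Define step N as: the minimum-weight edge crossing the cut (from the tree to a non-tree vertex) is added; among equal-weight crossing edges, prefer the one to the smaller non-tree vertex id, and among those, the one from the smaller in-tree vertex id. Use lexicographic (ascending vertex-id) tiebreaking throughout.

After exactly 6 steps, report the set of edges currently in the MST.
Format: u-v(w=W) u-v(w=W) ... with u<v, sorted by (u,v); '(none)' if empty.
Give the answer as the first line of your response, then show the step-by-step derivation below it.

0-1(w=2) 0-2(w=10) 0-4(w=2) 3-4(w=7) 4-5(w=1) 5-6(w=11)

step 1: add edge 3-4 (w=7); MST = {3-4(w=7)}
step 2: add edge 4-5 (w=1); MST = {3-4(w=7) 4-5(w=1)}
step 3: add edge 0-4 (w=2); MST = {0-4(w=2) 3-4(w=7) 4-5(w=1)}
step 4: add edge 0-1 (w=2); MST = {0-1(w=2) 0-4(w=2) 3-4(w=7) 4-5(w=1)}
step 5: add edge 0-2 (w=10); MST = {0-1(w=2) 0-2(w=10) 0-4(w=2) 3-4(w=7) 4-5(w=1)}
step 6: add edge 5-6 (w=11); MST = {0-1(w=2) 0-2(w=10) 0-4(w=2) 3-4(w=7) 4-5(w=1) 5-6(w=11)}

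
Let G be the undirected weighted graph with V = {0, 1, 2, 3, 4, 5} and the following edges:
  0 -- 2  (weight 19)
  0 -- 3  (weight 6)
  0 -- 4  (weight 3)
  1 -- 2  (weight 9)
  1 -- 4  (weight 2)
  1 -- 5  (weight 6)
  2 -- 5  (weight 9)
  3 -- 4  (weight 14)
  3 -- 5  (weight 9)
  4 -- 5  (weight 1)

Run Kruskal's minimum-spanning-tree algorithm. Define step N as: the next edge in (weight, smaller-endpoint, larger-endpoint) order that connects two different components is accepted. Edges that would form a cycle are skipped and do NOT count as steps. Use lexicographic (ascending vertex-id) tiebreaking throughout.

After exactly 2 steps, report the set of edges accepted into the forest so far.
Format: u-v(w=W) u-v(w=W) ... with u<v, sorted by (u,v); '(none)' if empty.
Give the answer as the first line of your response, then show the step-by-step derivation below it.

1-4(w=2) 4-5(w=1)

step 1: add edge 4-5 (w=1); MST = {4-5(w=1)}
step 2: add edge 1-4 (w=2); MST = {1-4(w=2) 4-5(w=1)}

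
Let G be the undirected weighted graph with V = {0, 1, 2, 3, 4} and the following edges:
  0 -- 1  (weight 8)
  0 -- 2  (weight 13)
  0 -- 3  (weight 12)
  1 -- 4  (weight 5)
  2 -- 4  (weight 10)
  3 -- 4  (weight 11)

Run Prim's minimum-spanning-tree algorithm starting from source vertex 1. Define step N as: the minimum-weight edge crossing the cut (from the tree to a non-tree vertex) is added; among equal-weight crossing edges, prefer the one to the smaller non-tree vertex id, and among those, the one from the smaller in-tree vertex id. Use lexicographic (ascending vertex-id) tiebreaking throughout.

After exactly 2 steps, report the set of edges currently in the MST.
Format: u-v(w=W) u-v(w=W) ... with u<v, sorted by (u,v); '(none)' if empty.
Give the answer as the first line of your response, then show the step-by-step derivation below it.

0-1(w=8) 1-4(w=5)

step 1: add edge 1-4 (w=5); MST = {1-4(w=5)}
step 2: add edge 0-1 (w=8); MST = {0-1(w=8) 1-4(w=5)}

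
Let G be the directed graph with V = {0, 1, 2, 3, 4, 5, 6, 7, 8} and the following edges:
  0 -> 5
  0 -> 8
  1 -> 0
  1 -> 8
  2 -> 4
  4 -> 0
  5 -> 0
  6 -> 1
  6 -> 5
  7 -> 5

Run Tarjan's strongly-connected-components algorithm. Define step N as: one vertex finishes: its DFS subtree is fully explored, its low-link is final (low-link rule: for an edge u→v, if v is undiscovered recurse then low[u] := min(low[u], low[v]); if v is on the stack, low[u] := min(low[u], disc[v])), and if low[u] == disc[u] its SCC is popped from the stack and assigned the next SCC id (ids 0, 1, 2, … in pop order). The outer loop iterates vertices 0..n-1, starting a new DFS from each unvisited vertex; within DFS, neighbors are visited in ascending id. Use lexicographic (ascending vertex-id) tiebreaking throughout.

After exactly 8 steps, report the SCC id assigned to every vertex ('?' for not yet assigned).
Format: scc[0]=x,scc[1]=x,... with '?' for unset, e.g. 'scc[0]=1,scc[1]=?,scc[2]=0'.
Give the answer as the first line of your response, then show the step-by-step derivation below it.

scc[0]=1,scc[1]=2,scc[2]=4,scc[3]=5,scc[4]=3,scc[5]=1,scc[6]=6,scc[7]=?,scc[8]=0

step 1: low=(low[0]=0,low[1]=?,low[2]=?,low[3]=?,low[4]=?,low[5]=0,low[6]=?,low[7]=?,low[8]=?); scc=(scc[0]=?,scc[1]=?,scc[2]=?,scc[3]=?,scc[4]=?,scc[5]=?,scc[6]=?,scc[7]=?,scc[8]=?)
step 2: low=(low[0]=0,low[1]=?,low[2]=?,low[3]=?,low[4]=?,low[5]=0,low[6]=?,low[7]=?,low[8]=2); scc=(scc[0]=?,scc[1]=?,scc[2]=?,scc[3]=?,scc[4]=?,scc[5]=?,scc[6]=?,scc[7]=?,scc[8]=0)
step 3: low=(low[0]=0,low[1]=?,low[2]=?,low[3]=?,low[4]=?,low[5]=0,low[6]=?,low[7]=?,low[8]=2); scc=(scc[0]=1,scc[1]=?,scc[2]=?,scc[3]=?,scc[4]=?,scc[5]=1,scc[6]=?,scc[7]=?,scc[8]=0)
step 4: low=(low[0]=0,low[1]=3,low[2]=?,low[3]=?,low[4]=?,low[5]=0,low[6]=?,low[7]=?,low[8]=2); scc=(scc[0]=1,scc[1]=2,scc[2]=?,scc[3]=?,scc[4]=?,scc[5]=1,scc[6]=?,scc[7]=?,scc[8]=0)
step 5: low=(low[0]=0,low[1]=3,low[2]=4,low[3]=?,low[4]=5,low[5]=0,low[6]=?,low[7]=?,low[8]=2); scc=(scc[0]=1,scc[1]=2,scc[2]=?,scc[3]=?,scc[4]=3,scc[5]=1,scc[6]=?,scc[7]=?,scc[8]=0)
step 6: low=(low[0]=0,low[1]=3,low[2]=4,low[3]=?,low[4]=5,low[5]=0,low[6]=?,low[7]=?,low[8]=2); scc=(scc[0]=1,scc[1]=2,scc[2]=4,scc[3]=?,scc[4]=3,scc[5]=1,scc[6]=?,scc[7]=?,scc[8]=0)
step 7: low=(low[0]=0,low[1]=3,low[2]=4,low[3]=6,low[4]=5,low[5]=0,low[6]=?,low[7]=?,low[8]=2); scc=(scc[0]=1,scc[1]=2,scc[2]=4,scc[3]=5,scc[4]=3,scc[5]=1,scc[6]=?,scc[7]=?,scc[8]=0)
step 8: low=(low[0]=0,low[1]=3,low[2]=4,low[3]=6,low[4]=5,low[5]=0,low[6]=7,low[7]=?,low[8]=2); scc=(scc[0]=1,scc[1]=2,scc[2]=4,scc[3]=5,scc[4]=3,scc[5]=1,scc[6]=6,scc[7]=?,scc[8]=0)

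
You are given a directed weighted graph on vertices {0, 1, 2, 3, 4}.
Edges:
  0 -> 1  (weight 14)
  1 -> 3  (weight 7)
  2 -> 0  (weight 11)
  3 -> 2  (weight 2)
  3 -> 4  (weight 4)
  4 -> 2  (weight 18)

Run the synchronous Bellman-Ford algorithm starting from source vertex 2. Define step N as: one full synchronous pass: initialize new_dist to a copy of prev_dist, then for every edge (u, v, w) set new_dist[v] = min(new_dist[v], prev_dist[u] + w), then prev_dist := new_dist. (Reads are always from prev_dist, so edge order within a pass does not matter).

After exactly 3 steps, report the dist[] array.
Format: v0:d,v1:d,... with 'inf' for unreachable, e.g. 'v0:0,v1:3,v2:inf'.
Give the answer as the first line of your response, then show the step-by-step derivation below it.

v0:11,v1:25,v2:0,v3:32,v4:inf

step 1: dist = v0:11,v1:inf,v2:0,v3:inf,v4:inf
step 2: dist = v0:11,v1:25,v2:0,v3:inf,v4:inf
step 3: dist = v0:11,v1:25,v2:0,v3:32,v4:inf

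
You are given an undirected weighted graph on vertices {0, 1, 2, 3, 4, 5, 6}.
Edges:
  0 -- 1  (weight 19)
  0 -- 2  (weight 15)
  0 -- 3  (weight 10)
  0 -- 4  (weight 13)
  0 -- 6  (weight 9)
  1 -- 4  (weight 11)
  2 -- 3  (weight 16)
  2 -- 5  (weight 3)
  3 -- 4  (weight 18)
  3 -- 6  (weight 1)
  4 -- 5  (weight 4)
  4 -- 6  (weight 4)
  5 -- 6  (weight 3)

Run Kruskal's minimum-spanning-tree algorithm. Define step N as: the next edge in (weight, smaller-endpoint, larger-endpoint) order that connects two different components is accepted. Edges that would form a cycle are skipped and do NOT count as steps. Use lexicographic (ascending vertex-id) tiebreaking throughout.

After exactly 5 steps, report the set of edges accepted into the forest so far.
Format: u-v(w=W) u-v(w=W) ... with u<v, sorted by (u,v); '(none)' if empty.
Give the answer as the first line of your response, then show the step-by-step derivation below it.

0-6(w=9) 2-5(w=3) 3-6(w=1) 4-5(w=4) 5-6(w=3)

step 1: add edge 3-6 (w=1); MST = {3-6(w=1)}
step 2: add edge 2-5 (w=3); MST = {2-5(w=3) 3-6(w=1)}
step 3: add edge 5-6 (w=3); MST = {2-5(w=3) 3-6(w=1) 5-6(w=3)}
step 4: add edge 4-5 (w=4); MST = {2-5(w=3) 3-6(w=1) 4-5(w=4) 5-6(w=3)}
step 5: add edge 0-6 (w=9); MST = {0-6(w=9) 2-5(w=3) 3-6(w=1) 4-5(w=4) 5-6(w=3)}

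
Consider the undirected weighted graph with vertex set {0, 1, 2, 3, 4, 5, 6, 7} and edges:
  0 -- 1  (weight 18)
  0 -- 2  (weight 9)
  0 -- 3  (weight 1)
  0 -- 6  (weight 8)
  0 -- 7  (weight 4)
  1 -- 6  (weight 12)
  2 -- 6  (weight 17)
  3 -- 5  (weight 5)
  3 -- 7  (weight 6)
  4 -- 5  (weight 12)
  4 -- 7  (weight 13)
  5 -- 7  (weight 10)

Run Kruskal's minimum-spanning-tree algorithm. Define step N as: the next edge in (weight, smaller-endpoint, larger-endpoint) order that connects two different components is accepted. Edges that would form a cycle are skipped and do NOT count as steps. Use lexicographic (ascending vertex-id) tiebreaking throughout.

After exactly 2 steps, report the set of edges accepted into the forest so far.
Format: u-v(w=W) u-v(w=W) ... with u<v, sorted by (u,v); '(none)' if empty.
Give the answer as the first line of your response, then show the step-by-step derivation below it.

0-3(w=1) 0-7(w=4)

step 1: add edge 0-3 (w=1); MST = {0-3(w=1)}
step 2: add edge 0-7 (w=4); MST = {0-3(w=1) 0-7(w=4)}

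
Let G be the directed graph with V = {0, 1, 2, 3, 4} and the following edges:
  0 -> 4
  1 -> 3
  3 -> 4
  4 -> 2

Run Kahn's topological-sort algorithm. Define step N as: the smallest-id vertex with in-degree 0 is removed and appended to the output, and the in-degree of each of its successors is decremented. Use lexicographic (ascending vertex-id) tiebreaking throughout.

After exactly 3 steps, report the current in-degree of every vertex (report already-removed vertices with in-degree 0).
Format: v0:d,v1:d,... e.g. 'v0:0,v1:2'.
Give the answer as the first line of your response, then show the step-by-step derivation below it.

v0:0,v1:0,v2:1,v3:0,v4:0

step 1: output 0; order=[0]; indeg=(0,0,1,1,1)
step 2: output 1; order=[0,1]; indeg=(0,0,1,0,1)
step 3: output 3; order=[0,1,3]; indeg=(0,0,1,0,0)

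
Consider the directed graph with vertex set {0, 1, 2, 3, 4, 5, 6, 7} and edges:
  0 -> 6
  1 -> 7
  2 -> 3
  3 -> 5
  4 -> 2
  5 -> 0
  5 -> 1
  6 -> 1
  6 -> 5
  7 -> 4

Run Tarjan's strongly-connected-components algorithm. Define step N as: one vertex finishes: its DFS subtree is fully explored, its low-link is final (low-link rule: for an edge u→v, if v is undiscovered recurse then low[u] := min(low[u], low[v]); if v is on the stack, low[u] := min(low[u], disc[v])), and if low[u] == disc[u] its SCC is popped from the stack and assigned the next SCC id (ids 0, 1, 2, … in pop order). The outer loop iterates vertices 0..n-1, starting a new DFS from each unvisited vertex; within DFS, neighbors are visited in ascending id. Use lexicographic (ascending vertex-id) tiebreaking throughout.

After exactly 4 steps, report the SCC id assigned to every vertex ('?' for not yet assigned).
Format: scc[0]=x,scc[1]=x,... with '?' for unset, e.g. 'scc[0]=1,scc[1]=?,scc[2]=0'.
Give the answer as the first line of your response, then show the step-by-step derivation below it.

scc[0]=?,scc[1]=?,scc[2]=?,scc[3]=?,scc[4]=?,scc[5]=?,scc[6]=?,scc[7]=?

step 1: low=(low[0]=0,low[1]=2,low[2]=5,low[3]=6,low[4]=4,low[5]=0,low[6]=1,low[7]=3); scc=(scc[0]=?,scc[1]=?,scc[2]=?,scc[3]=?,scc[4]=?,scc[5]=?,scc[6]=?,scc[7]=?)
step 2: low=(low[0]=0,low[1]=2,low[2]=5,low[3]=0,low[4]=4,low[5]=0,low[6]=1,low[7]=3); scc=(scc[0]=?,scc[1]=?,scc[2]=?,scc[3]=?,scc[4]=?,scc[5]=?,scc[6]=?,scc[7]=?)
step 3: low=(low[0]=0,low[1]=2,low[2]=0,low[3]=0,low[4]=4,low[5]=0,low[6]=1,low[7]=3); scc=(scc[0]=?,scc[1]=?,scc[2]=?,scc[3]=?,scc[4]=?,scc[5]=?,scc[6]=?,scc[7]=?)
step 4: low=(low[0]=0,low[1]=2,low[2]=0,low[3]=0,low[4]=0,low[5]=0,low[6]=1,low[7]=3); scc=(scc[0]=?,scc[1]=?,scc[2]=?,scc[3]=?,scc[4]=?,scc[5]=?,scc[6]=?,scc[7]=?)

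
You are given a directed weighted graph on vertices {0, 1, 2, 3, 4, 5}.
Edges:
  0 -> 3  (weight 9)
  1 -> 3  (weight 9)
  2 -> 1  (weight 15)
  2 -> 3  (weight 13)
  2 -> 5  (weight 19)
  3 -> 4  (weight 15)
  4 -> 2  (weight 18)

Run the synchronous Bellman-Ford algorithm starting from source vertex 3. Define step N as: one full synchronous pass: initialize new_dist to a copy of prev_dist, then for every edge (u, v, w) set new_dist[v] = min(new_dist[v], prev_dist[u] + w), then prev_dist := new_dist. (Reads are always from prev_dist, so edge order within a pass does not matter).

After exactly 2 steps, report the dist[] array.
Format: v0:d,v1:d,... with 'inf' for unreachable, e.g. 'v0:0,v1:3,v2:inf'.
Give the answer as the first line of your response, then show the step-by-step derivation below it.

v0:inf,v1:inf,v2:33,v3:0,v4:15,v5:inf

step 1: dist = v0:inf,v1:inf,v2:inf,v3:0,v4:15,v5:inf
step 2: dist = v0:inf,v1:inf,v2:33,v3:0,v4:15,v5:inf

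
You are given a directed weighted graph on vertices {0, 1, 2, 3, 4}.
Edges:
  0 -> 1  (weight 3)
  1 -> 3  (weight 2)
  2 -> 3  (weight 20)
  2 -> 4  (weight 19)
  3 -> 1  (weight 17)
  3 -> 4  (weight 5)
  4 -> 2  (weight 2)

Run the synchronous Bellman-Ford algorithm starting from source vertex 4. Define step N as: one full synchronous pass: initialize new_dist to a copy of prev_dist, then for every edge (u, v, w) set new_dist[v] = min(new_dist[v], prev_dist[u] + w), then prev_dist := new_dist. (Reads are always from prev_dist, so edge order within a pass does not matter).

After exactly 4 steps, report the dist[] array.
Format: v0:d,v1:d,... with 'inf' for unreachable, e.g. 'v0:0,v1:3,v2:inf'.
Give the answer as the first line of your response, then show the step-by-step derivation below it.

v0:inf,v1:39,v2:2,v3:22,v4:0

step 1: dist = v0:inf,v1:inf,v2:2,v3:inf,v4:0
step 2: dist = v0:inf,v1:inf,v2:2,v3:22,v4:0
step 3: dist = v0:inf,v1:39,v2:2,v3:22,v4:0
step 4: dist = v0:inf,v1:39,v2:2,v3:22,v4:0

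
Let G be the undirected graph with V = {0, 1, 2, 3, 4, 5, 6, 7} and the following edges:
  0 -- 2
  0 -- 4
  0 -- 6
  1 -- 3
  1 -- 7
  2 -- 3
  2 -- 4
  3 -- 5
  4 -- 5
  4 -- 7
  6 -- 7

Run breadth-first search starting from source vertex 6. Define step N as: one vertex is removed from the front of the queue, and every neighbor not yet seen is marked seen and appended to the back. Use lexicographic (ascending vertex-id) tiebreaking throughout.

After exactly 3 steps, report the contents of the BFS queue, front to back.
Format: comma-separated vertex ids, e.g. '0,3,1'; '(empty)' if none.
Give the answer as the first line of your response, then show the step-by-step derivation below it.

2,4,1

step 1: dequeue 6; queue=[0,7]; order=6
step 2: dequeue 0; queue=[7,2,4]; order=6,0
step 3: dequeue 7; queue=[2,4,1]; order=6,0,7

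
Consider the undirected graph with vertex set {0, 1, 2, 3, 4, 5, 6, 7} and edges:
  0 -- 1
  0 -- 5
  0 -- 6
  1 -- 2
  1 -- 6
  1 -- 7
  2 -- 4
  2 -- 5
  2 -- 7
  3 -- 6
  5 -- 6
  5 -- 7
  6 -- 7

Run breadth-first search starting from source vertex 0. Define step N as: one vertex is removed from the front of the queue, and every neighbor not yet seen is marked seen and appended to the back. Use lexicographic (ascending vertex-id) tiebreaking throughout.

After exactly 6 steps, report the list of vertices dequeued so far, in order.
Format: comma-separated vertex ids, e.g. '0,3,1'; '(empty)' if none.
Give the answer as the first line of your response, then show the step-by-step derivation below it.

0,1,5,6,2,7

step 1: dequeue 0; queue=[1,5,6]; order=0
step 2: dequeue 1; queue=[5,6,2,7]; order=0,1
step 3: dequeue 5; queue=[6,2,7]; order=0,1,5
step 4: dequeue 6; queue=[2,7,3]; order=0,1,5,6
step 5: dequeue 2; queue=[7,3,4]; order=0,1,5,6,2
step 6: dequeue 7; queue=[3,4]; order=0,1,5,6,2,7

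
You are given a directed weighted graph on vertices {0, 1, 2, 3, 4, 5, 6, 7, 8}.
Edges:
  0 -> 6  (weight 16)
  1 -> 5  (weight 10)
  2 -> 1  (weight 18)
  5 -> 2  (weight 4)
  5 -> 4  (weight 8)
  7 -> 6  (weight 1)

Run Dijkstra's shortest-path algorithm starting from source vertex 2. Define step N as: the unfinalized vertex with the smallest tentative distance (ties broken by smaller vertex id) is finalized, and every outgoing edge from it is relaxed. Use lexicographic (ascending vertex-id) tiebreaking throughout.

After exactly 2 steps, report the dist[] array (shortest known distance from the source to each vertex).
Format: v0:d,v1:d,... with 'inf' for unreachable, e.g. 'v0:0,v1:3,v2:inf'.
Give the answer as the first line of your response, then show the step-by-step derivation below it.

v0:inf,v1:18,v2:0,v3:inf,v4:inf,v5:28,v6:inf,v7:inf,v8:inf

step 1: dist = v0:inf,v1:18,v2:0,v3:inf,v4:inf,v5:inf,v6:inf,v7:inf,v8:inf
step 2: dist = v0:inf,v1:18,v2:0,v3:inf,v4:inf,v5:28,v6:inf,v7:inf,v8:inf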